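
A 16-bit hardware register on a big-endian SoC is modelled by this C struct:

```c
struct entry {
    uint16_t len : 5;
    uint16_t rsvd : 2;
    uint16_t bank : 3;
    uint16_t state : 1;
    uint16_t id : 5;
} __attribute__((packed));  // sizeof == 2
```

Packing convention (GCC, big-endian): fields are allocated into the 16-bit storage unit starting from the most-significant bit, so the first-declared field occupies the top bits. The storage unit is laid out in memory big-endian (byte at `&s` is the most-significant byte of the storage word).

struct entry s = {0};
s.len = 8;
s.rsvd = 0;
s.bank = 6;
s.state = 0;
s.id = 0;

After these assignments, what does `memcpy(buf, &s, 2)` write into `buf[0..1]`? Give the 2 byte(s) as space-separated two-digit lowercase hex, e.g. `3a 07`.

41 80

[11+:5] len=8 & 0x1f = 0x8; word=0x4000
[9+:2] rsvd=0 & 0x3 = 0x0; word=0x4000
[6+:3] bank=6 & 0x7 = 0x6; word=0x4180
[5+:1] state=0 & 0x1 = 0x0; word=0x4180
[0+:5] id=0 & 0x1f = 0x0; word=0x4180
word = 0x4180 → big-endian bytes:
  [0]=0x41  [1]=0x80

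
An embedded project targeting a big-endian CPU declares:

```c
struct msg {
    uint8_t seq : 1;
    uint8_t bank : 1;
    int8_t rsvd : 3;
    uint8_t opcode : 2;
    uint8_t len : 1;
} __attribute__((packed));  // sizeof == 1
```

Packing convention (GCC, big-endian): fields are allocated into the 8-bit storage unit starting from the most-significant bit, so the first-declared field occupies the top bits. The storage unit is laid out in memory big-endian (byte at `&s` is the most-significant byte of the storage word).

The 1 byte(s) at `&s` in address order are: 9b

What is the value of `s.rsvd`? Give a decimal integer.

3

[0]=0x9b (big-endian) → word 0x9b
seq:1 @ bit 7 → (0x9b>>7)&0x1 = 0x1
bank:1 @ bit 6 → (0x9b>>6)&0x1 = 0x0
rsvd:3 @ bit 3 → (0x9b>>3)&0x7 = 0x3  ←
opcode:2 @ bit 1 → (0x9b>>1)&0x3 = 0x1
len:1 @ bit 0 → (0x9b>>0)&0x1 = 0x1
rsvd signed 3b, MSB=0: value = 3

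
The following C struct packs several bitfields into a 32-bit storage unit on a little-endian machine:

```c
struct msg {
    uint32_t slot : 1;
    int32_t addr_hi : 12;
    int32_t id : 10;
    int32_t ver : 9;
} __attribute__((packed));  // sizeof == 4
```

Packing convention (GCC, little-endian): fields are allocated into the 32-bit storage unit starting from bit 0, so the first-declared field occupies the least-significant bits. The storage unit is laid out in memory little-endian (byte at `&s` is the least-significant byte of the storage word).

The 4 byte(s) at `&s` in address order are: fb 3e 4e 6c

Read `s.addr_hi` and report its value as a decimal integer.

-131

[0]=0xfb [1]=0x3e [2]=0x4e [3]=0x6c (little-endian) → word 0x6c4e3efb
slot:1 @ bit 0 → (0x6c4e3efb>>0)&0x1 = 0x1
addr_hi:12 @ bit 1 → (0x6c4e3efb>>1)&0xfff = 0xf7d  ←
id:10 @ bit 13 → (0x6c4e3efb>>13)&0x3ff = 0x271
ver:9 @ bit 23 → (0x6c4e3efb>>23)&0x1ff = 0xd8
addr_hi signed 12b, MSB=1: 3965 - 4096 = -131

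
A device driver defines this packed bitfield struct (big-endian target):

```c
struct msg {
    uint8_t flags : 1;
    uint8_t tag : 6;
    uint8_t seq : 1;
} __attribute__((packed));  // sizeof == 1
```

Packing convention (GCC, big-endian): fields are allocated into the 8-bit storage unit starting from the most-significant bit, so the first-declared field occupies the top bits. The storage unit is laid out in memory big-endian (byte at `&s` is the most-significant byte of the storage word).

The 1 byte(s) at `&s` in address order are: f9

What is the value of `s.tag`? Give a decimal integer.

60

[0]=0xf9 (big-endian) → word 0xf9
flags:1 @ bit 7 → (0xf9>>7)&0x1 = 0x1
tag:6 @ bit 1 → (0xf9>>1)&0x3f = 0x3c  ←
seq:1 @ bit 0 → (0xf9>>0)&0x1 = 0x1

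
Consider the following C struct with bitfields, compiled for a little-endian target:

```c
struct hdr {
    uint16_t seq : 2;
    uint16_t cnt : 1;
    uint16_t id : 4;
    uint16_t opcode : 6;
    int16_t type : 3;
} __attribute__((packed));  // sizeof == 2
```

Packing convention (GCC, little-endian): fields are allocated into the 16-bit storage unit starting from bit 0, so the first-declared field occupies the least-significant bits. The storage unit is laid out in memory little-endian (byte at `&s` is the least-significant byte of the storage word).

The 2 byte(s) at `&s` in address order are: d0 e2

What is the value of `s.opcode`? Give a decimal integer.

5

[0]=0xd0 [1]=0xe2 (little-endian) → word 0xe2d0
seq:2 @ bit 0 → (0xe2d0>>0)&0x3 = 0x0
cnt:1 @ bit 2 → (0xe2d0>>2)&0x1 = 0x0
id:4 @ bit 3 → (0xe2d0>>3)&0xf = 0xa
opcode:6 @ bit 7 → (0xe2d0>>7)&0x3f = 0x5  ←
type:3 @ bit 13 → (0xe2d0>>13)&0x7 = 0x7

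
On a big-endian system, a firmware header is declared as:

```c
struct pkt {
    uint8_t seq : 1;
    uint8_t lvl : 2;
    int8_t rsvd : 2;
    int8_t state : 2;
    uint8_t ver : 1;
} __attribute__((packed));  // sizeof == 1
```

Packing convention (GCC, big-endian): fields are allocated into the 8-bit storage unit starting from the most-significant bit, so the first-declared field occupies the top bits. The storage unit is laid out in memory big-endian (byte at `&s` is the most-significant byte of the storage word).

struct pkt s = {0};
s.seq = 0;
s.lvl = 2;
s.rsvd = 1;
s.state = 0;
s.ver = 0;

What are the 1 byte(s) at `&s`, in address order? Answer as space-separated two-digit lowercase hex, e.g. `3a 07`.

[7+:1] seq=0 & 0x1 = 0x0; word=0x00
[5+:2] lvl=2 & 0x3 = 0x2; word=0x40
[3+:2] rsvd=1 & 0x3 = 0x1; word=0x48
[1+:2] state=0 & 0x3 = 0x0; word=0x48
[0+:1] ver=0 & 0x1 = 0x0; word=0x48
word = 0x48 → big-endian bytes:
  [0]=0x48

48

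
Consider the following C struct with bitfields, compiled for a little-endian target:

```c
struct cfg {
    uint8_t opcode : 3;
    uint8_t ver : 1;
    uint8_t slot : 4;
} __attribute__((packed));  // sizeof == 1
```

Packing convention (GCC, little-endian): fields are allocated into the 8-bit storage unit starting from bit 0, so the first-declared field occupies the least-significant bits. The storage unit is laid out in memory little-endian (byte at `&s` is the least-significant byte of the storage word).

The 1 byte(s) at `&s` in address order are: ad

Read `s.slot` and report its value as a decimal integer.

[0]=0xad (little-endian) → word 0xad
opcode:3 @ bit 0 → (0xad>>0)&0x7 = 0x5
ver:1 @ bit 3 → (0xad>>3)&0x1 = 0x1
slot:4 @ bit 4 → (0xad>>4)&0xf = 0xa  ←

10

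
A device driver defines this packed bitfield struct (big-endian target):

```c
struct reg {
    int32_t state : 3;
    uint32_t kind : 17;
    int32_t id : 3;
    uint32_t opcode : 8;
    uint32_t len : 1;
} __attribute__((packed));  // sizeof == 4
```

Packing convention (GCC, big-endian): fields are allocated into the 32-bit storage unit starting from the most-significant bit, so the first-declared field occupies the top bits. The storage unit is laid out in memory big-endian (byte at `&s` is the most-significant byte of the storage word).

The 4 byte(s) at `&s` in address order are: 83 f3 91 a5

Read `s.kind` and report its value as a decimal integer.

16185

[0]=0x83 [1]=0xf3 [2]=0x91 [3]=0xa5 (big-endian) → word 0x83f391a5
state [29+:3] = (word>>29) & 0x7 = 4
kind [12+:17] = (word>>12) & 0x1ffff = 16185  ←
id [9+:3] = (word>>9) & 0x7 = 0
opcode [1+:8] = (word>>1) & 0xff = 210
len [0+:1] = (word>>0) & 0x1 = 1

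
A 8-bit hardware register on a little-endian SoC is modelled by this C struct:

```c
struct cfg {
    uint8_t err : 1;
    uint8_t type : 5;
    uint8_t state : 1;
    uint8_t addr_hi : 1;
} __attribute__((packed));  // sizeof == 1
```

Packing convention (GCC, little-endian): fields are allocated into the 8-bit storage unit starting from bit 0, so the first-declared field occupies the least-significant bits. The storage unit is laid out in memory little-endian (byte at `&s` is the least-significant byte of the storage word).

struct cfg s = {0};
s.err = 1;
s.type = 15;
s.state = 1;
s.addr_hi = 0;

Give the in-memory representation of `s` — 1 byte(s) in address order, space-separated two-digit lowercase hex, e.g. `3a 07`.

[0+:1] err=1 & 0x1 = 0x1; word=0x01
[1+:5] type=15 & 0x1f = 0xf; word=0x1f
[6+:1] state=1 & 0x1 = 0x1; word=0x5f
[7+:1] addr_hi=0 & 0x1 = 0x0; word=0x5f
word = 0x5f → little-endian bytes:
  [0]=0x5f

5f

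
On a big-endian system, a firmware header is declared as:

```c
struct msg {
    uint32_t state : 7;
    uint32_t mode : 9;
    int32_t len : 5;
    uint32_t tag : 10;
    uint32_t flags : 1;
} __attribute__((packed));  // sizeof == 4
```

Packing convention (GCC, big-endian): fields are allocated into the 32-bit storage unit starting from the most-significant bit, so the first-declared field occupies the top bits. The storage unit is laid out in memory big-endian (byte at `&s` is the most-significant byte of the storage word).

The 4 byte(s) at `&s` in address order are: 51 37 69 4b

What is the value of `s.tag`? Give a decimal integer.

[0]=0x51 [1]=0x37 [2]=0x69 [3]=0x4b (big-endian) → word 0x5137694b
state:7 @ bit 25 → (0x5137694b>>25)&0x7f = 0x28
mode:9 @ bit 16 → (0x5137694b>>16)&0x1ff = 0x137
len:5 @ bit 11 → (0x5137694b>>11)&0x1f = 0xd
tag:10 @ bit 1 → (0x5137694b>>1)&0x3ff = 0xa5  ←
flags:1 @ bit 0 → (0x5137694b>>0)&0x1 = 0x1

165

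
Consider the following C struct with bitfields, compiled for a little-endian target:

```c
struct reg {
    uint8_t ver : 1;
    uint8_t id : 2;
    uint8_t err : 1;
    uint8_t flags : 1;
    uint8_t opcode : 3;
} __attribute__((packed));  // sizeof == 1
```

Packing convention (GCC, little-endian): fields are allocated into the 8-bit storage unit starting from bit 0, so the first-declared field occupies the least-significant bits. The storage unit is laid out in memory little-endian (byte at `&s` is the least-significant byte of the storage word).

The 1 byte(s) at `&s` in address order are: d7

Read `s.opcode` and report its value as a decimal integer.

[0]=0xd7 (little-endian) → word 0xd7
ver [0+:1] = (word>>0) & 0x1 = 1
id [1+:2] = (word>>1) & 0x3 = 3
err [3+:1] = (word>>3) & 0x1 = 0
flags [4+:1] = (word>>4) & 0x1 = 1
opcode [5+:3] = (word>>5) & 0x7 = 6  ←

6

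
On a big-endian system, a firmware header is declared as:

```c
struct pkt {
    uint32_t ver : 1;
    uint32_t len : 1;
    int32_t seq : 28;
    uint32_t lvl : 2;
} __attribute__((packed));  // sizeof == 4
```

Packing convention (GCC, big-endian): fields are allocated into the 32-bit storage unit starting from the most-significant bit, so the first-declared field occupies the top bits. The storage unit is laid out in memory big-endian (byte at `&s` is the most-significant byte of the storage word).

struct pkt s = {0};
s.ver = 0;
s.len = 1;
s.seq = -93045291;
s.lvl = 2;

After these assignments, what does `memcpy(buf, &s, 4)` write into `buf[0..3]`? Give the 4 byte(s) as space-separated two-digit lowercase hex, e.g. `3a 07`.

ver:1 = 0 → 0x0 << 31 → word 0x00000000
len:1 = 1 → 0x1 << 30 → word 0x40000000
seq:28 = -93045291 → 0xa743dd5 << 2 → word 0x69d0f754
lvl:2 = 2 → 0x2 << 0 → word 0x69d0f756
word = 0x69d0f756 → big-endian bytes:
  [0]=0x69  [1]=0xd0  [2]=0xf7  [3]=0x56

69 d0 f7 56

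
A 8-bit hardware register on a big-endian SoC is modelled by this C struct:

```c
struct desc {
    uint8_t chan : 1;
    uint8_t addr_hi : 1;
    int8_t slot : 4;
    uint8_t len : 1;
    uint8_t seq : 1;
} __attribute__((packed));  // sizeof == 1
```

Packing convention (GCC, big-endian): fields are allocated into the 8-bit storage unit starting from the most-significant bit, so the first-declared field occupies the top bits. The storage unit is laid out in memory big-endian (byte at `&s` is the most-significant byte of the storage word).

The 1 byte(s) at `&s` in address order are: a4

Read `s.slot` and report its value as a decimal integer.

-7

[0]=0xa4 (big-endian) → word 0xa4
chan:1 @ bit 7 → (0xa4>>7)&0x1 = 0x1
addr_hi:1 @ bit 6 → (0xa4>>6)&0x1 = 0x0
slot:4 @ bit 2 → (0xa4>>2)&0xf = 0x9  ←
len:1 @ bit 1 → (0xa4>>1)&0x1 = 0x0
seq:1 @ bit 0 → (0xa4>>0)&0x1 = 0x0
slot signed 4b, MSB=1: 9 - 16 = -7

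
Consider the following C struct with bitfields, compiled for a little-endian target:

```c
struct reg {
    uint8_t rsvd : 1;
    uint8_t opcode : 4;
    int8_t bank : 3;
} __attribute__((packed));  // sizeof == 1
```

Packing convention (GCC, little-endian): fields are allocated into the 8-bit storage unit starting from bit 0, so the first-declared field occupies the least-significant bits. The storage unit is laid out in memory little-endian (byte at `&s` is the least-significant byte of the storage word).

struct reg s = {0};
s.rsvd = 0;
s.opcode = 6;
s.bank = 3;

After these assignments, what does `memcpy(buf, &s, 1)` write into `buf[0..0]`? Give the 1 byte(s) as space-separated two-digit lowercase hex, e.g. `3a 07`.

rsvd (1b) val=0 bits=0x0 at bit 0: 0x00
opcode (4b) val=6 bits=0x6 at bit 1: 0x0c
bank (3b) val=3 bits=0x3 at bit 5: 0x6c
word = 0x6c → little-endian bytes:
  [0]=0x6c

6c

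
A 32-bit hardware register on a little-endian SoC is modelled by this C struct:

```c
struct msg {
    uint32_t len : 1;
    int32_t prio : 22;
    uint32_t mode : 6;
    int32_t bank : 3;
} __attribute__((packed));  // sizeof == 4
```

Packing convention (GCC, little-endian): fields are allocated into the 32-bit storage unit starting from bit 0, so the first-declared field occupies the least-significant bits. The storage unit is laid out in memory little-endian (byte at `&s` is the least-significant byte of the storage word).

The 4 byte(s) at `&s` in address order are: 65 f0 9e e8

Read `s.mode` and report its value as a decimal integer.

[0]=0x65 [1]=0xf0 [2]=0x9e [3]=0xe8 (little-endian) → word 0xe89ef065
len:1 @ bit 0 → (0xe89ef065>>0)&0x1 = 0x1
prio:22 @ bit 1 → (0xe89ef065>>1)&0x3fffff = 0xf7832
mode:6 @ bit 23 → (0xe89ef065>>23)&0x3f = 0x11  ←
bank:3 @ bit 29 → (0xe89ef065>>29)&0x7 = 0x7

17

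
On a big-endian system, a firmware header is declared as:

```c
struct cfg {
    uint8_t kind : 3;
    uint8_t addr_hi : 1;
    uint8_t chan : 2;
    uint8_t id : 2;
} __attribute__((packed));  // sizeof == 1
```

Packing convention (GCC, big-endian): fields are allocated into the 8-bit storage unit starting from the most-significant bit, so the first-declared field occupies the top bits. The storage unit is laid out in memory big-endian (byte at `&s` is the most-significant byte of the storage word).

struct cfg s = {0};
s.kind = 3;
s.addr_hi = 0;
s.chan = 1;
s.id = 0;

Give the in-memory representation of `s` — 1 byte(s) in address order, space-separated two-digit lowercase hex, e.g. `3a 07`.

kind (3b) val=3 bits=0x3 at bit 5: 0x60
addr_hi (1b) val=0 bits=0x0 at bit 4: 0x60
chan (2b) val=1 bits=0x1 at bit 2: 0x64
id (2b) val=0 bits=0x0 at bit 0: 0x64
word = 0x64 → big-endian bytes:
  [0]=0x64

64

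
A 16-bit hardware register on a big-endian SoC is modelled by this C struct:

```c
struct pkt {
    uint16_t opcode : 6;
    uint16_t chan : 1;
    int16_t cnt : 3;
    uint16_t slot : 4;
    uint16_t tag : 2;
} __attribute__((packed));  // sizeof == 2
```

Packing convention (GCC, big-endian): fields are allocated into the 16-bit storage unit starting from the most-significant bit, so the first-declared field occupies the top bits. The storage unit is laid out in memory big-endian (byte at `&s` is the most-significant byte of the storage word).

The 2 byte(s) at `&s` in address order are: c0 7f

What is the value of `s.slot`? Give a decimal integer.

15

[0]=0xc0 [1]=0x7f (big-endian) → word 0xc07f
opcode:6 @ bit 10 → (0xc07f>>10)&0x3f = 0x30
chan:1 @ bit 9 → (0xc07f>>9)&0x1 = 0x0
cnt:3 @ bit 6 → (0xc07f>>6)&0x7 = 0x1
slot:4 @ bit 2 → (0xc07f>>2)&0xf = 0xf  ←
tag:2 @ bit 0 → (0xc07f>>0)&0x3 = 0x3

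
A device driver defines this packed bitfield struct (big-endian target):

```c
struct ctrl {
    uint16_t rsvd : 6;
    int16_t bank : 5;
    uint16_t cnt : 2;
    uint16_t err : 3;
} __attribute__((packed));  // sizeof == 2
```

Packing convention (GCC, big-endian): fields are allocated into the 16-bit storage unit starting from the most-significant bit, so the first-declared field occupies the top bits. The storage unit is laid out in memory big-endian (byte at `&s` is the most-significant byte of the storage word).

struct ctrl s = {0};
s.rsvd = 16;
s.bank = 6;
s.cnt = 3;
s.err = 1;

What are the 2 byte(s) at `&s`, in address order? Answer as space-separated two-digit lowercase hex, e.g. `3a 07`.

40 d9

rsvd (6b) val=16 bits=0x10 at bit 10: 0x4000
bank (5b) val=6 bits=0x6 at bit 5: 0x40c0
cnt (2b) val=3 bits=0x3 at bit 3: 0x40d8
err (3b) val=1 bits=0x1 at bit 0: 0x40d9
word = 0x40d9 → big-endian bytes:
  [0]=0x40  [1]=0xd9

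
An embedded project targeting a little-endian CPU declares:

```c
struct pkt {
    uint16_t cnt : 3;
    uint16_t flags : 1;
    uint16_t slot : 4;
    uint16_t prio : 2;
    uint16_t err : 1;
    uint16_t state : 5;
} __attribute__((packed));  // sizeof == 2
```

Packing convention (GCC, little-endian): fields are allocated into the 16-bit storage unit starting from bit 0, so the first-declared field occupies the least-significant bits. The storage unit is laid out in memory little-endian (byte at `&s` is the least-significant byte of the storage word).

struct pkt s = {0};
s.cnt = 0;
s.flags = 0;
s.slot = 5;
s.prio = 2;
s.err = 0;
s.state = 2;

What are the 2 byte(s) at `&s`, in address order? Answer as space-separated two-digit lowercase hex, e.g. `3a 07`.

50 12

cnt (3b) val=0 bits=0x0 at bit 0: 0x0000
flags (1b) val=0 bits=0x0 at bit 3: 0x0000
slot (4b) val=5 bits=0x5 at bit 4: 0x0050
prio (2b) val=2 bits=0x2 at bit 8: 0x0250
err (1b) val=0 bits=0x0 at bit 10: 0x0250
state (5b) val=2 bits=0x2 at bit 11: 0x1250
word = 0x1250 → little-endian bytes:
  [0]=0x50  [1]=0x12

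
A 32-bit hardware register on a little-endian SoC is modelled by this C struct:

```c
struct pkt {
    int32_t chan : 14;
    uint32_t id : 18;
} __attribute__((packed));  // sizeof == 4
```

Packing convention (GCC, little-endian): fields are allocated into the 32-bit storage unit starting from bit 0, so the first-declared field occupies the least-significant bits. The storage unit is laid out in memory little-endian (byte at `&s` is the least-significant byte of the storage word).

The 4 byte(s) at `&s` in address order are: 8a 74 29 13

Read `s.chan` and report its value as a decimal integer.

[0]=0x8a [1]=0x74 [2]=0x29 [3]=0x13 (little-endian) → word 0x1329748a
chan:14 @ bit 0 → (0x1329748a>>0)&0x3fff = 0x348a  ←
id:18 @ bit 14 → (0x1329748a>>14)&0x3ffff = 0x4ca5
chan signed 14b, MSB=1: 13450 - 16384 = -2934

-2934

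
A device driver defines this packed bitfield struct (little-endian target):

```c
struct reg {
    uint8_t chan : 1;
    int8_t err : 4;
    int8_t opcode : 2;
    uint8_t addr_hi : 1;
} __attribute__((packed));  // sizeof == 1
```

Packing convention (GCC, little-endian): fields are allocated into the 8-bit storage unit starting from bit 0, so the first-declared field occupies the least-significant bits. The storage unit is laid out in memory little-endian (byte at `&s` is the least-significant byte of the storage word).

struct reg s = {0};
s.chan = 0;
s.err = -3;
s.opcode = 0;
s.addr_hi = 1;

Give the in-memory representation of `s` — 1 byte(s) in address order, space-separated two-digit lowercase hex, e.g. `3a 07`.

chan (1b) val=0 bits=0x0 at bit 0: 0x00
err (4b) val=-3 bits=0xd at bit 1: 0x1a
opcode (2b) val=0 bits=0x0 at bit 5: 0x1a
addr_hi (1b) val=1 bits=0x1 at bit 7: 0x9a
word = 0x9a → little-endian bytes:
  [0]=0x9a

9a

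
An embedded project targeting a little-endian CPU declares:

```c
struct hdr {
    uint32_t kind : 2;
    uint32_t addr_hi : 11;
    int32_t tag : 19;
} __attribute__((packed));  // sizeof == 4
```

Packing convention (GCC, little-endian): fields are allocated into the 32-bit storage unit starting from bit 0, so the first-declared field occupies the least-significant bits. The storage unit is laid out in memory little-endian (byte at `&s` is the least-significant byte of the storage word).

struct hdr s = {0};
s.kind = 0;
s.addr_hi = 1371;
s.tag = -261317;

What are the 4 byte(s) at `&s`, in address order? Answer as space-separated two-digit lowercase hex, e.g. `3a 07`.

kind:2 = 0 → 0x0 << 0 → word 0x00000000
addr_hi:11 = 1371 → 0x55b << 2 → word 0x0000156c
tag:19 = -261317 → 0x4033b << 13 → word 0x8067756c
word = 0x8067756c → little-endian bytes:
  [0]=0x6c  [1]=0x75  [2]=0x67  [3]=0x80

6c 75 67 80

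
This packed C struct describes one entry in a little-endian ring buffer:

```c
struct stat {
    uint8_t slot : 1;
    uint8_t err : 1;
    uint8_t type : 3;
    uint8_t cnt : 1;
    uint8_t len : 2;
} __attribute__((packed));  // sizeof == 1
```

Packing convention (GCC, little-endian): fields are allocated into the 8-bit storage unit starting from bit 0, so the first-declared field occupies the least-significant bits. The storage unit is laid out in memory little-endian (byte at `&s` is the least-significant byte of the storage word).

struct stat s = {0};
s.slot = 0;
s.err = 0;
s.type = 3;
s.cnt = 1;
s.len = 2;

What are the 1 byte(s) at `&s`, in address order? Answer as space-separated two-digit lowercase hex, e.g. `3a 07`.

slot (1b) val=0 bits=0x0 at bit 0: 0x00
err (1b) val=0 bits=0x0 at bit 1: 0x00
type (3b) val=3 bits=0x3 at bit 2: 0x0c
cnt (1b) val=1 bits=0x1 at bit 5: 0x2c
len (2b) val=2 bits=0x2 at bit 6: 0xac
word = 0xac → little-endian bytes:
  [0]=0xac

ac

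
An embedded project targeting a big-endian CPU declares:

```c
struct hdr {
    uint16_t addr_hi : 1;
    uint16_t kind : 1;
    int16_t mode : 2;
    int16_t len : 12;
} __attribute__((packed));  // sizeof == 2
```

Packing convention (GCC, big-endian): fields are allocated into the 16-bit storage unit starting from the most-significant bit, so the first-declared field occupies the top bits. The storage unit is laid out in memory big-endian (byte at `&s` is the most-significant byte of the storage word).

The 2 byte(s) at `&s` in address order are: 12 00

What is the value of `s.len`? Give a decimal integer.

512

[0]=0x12 [1]=0x00 (big-endian) → word 0x1200
addr_hi:1 @ bit 15 → (0x1200>>15)&0x1 = 0x0
kind:1 @ bit 14 → (0x1200>>14)&0x1 = 0x0
mode:2 @ bit 12 → (0x1200>>12)&0x3 = 0x1
len:12 @ bit 0 → (0x1200>>0)&0xfff = 0x200  ←
len signed 12b, MSB=0: value = 512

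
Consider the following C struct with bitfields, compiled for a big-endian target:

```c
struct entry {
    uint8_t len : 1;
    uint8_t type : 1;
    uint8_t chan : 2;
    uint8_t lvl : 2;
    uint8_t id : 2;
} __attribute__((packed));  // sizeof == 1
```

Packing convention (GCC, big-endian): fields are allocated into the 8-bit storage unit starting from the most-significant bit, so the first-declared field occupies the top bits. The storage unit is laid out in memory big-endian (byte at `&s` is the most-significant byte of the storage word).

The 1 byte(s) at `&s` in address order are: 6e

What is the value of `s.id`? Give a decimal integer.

2

[0]=0x6e (big-endian) → word 0x6e
len [7+:1] = (word>>7) & 0x1 = 0
type [6+:1] = (word>>6) & 0x1 = 1
chan [4+:2] = (word>>4) & 0x3 = 2
lvl [2+:2] = (word>>2) & 0x3 = 3
id [0+:2] = (word>>0) & 0x3 = 2  ←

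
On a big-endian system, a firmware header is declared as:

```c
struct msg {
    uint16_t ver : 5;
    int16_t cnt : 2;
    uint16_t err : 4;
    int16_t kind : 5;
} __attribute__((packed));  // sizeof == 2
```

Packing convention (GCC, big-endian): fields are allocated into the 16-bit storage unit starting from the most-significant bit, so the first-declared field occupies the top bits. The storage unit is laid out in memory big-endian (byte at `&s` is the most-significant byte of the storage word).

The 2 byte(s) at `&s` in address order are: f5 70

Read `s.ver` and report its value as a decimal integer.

[0]=0xf5 [1]=0x70 (big-endian) → word 0xf570
ver [11+:5] = (word>>11) & 0x1f = 30  ←
cnt [9+:2] = (word>>9) & 0x3 = 2
err [5+:4] = (word>>5) & 0xf = 11
kind [0+:5] = (word>>0) & 0x1f = 16

30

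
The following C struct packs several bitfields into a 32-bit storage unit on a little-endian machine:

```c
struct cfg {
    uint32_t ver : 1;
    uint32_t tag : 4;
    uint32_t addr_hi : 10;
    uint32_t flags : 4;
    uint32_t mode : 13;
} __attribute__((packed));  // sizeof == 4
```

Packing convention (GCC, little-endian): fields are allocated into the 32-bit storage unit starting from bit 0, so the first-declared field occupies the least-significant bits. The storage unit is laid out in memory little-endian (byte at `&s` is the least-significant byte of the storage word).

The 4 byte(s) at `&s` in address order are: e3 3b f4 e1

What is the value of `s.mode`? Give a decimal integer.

[0]=0xe3 [1]=0x3b [2]=0xf4 [3]=0xe1 (little-endian) → word 0xe1f43be3
ver:1 @ bit 0 → (0xe1f43be3>>0)&0x1 = 0x1
tag:4 @ bit 1 → (0xe1f43be3>>1)&0xf = 0x1
addr_hi:10 @ bit 5 → (0xe1f43be3>>5)&0x3ff = 0x1df
flags:4 @ bit 15 → (0xe1f43be3>>15)&0xf = 0x8
mode:13 @ bit 19 → (0xe1f43be3>>19)&0x1fff = 0x1c3e  ←

7230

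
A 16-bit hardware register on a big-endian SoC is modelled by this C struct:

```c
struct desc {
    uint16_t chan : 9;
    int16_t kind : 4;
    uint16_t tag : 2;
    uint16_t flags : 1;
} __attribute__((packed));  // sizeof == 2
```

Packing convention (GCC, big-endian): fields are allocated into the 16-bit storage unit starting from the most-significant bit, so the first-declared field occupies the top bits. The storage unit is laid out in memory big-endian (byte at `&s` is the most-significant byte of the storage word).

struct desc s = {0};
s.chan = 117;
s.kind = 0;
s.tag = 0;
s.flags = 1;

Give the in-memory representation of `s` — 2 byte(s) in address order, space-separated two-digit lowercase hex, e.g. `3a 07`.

3a 81

[7+:9] chan=117 & 0x1ff = 0x75; word=0x3a80
[3+:4] kind=0 & 0xf = 0x0; word=0x3a80
[1+:2] tag=0 & 0x3 = 0x0; word=0x3a80
[0+:1] flags=1 & 0x1 = 0x1; word=0x3a81
word = 0x3a81 → big-endian bytes:
  [0]=0x3a  [1]=0x81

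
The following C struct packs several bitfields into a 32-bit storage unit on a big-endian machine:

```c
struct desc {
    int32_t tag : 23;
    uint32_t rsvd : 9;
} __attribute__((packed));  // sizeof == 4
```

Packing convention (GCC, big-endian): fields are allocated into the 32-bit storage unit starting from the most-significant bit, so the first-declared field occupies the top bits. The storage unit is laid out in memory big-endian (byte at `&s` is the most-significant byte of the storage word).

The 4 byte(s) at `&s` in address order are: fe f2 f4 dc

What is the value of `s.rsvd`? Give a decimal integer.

[0]=0xfe [1]=0xf2 [2]=0xf4 [3]=0xdc (big-endian) → word 0xfef2f4dc
tag [9+:23] = (word>>9) & 0x7fffff = 8354170
rsvd [0+:9] = (word>>0) & 0x1ff = 220  ←

220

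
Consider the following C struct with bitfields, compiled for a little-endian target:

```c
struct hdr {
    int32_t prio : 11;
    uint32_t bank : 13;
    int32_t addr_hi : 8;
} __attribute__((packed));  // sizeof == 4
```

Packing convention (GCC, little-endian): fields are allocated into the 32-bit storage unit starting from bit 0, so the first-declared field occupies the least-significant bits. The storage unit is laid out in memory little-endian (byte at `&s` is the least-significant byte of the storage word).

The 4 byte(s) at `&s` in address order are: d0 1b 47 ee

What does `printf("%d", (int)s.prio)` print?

976

[0]=0xd0 [1]=0x1b [2]=0x47 [3]=0xee (little-endian) → word 0xee471bd0
prio [0+:11] = (word>>0) & 0x7ff = 976  ←
bank [11+:13] = (word>>11) & 0x1fff = 2275
addr_hi [24+:8] = (word>>24) & 0xff = 238
prio signed 11b, MSB=0: value = 976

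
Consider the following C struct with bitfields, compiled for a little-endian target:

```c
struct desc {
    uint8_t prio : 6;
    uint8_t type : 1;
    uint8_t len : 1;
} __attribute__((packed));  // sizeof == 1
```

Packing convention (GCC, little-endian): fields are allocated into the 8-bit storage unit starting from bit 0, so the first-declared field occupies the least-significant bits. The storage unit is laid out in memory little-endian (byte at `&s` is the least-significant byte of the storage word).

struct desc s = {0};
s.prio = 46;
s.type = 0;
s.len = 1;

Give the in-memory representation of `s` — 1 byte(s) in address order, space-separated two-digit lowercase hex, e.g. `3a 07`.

ae

prio:6 = 46 → 0x2e << 0 → word 0x2e
type:1 = 0 → 0x0 << 6 → word 0x2e
len:1 = 1 → 0x1 << 7 → word 0xae
word = 0xae → little-endian bytes:
  [0]=0xae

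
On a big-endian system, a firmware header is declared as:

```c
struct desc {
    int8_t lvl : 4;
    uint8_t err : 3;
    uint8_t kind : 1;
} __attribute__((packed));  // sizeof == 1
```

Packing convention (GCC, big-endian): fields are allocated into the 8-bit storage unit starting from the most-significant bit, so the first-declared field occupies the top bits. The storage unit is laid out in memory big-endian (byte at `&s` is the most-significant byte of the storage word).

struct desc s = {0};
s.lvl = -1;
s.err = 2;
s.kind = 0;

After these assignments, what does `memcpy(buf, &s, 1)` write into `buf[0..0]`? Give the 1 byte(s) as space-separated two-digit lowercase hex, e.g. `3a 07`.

lvl (4b) val=-1 bits=0xf at bit 4: 0xf0
err (3b) val=2 bits=0x2 at bit 1: 0xf4
kind (1b) val=0 bits=0x0 at bit 0: 0xf4
word = 0xf4 → big-endian bytes:
  [0]=0xf4

f4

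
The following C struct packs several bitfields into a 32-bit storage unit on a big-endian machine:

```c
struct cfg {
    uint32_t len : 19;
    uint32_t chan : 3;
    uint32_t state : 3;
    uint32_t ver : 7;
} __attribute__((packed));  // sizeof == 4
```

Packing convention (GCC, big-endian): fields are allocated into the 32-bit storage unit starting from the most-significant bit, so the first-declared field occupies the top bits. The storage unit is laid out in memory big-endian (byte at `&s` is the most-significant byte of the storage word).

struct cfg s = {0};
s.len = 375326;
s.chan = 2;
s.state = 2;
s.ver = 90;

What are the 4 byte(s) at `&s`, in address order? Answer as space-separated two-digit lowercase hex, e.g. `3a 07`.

len:19 = 375326 → 0x5ba1e << 13 → word 0xb743c000
chan:3 = 2 → 0x2 << 10 → word 0xb743c800
state:3 = 2 → 0x2 << 7 → word 0xb743c900
ver:7 = 90 → 0x5a << 0 → word 0xb743c95a
word = 0xb743c95a → big-endian bytes:
  [0]=0xb7  [1]=0x43  [2]=0xc9  [3]=0x5a

b7 43 c9 5a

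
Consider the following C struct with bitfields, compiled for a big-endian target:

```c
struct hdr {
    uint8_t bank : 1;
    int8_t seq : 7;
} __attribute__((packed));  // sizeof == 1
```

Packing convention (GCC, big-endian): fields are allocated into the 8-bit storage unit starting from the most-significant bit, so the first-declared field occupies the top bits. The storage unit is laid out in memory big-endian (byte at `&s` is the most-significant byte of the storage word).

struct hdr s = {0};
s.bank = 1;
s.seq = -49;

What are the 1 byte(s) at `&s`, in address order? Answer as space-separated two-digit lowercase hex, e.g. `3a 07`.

bank (1b) val=1 bits=0x1 at bit 7: 0x80
seq (7b) val=-49 bits=0x4f at bit 0: 0xcf
word = 0xcf → big-endian bytes:
  [0]=0xcf

cf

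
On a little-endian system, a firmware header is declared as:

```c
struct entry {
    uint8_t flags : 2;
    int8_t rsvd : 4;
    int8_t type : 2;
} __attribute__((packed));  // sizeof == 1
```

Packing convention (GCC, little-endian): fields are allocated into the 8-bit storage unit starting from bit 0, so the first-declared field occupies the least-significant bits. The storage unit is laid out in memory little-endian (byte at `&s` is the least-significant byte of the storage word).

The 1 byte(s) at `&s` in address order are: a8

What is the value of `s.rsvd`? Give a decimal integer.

[0]=0xa8 (little-endian) → word 0xa8
flags [0+:2] = (word>>0) & 0x3 = 0
rsvd [2+:4] = (word>>2) & 0xf = 10  ←
type [6+:2] = (word>>6) & 0x3 = 2
rsvd signed 4b, MSB=1: 10 - 16 = -6

-6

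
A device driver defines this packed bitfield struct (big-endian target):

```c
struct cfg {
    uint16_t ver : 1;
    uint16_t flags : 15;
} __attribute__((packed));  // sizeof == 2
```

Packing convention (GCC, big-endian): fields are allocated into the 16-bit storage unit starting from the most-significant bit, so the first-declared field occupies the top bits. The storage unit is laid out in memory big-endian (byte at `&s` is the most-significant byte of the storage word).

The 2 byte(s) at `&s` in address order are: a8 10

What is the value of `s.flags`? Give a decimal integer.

10256

[0]=0xa8 [1]=0x10 (big-endian) → word 0xa810
ver:1 @ bit 15 → (0xa810>>15)&0x1 = 0x1
flags:15 @ bit 0 → (0xa810>>0)&0x7fff = 0x2810  ←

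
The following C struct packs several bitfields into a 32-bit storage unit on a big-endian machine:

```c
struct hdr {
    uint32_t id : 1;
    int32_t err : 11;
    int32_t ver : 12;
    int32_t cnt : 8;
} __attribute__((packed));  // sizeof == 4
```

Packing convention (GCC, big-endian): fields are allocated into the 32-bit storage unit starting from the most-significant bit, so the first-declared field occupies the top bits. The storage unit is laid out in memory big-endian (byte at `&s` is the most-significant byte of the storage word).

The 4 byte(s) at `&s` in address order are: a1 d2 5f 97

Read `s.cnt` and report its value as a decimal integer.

-105

[0]=0xa1 [1]=0xd2 [2]=0x5f [3]=0x97 (big-endian) → word 0xa1d25f97
id:1 @ bit 31 → (0xa1d25f97>>31)&0x1 = 0x1
err:11 @ bit 20 → (0xa1d25f97>>20)&0x7ff = 0x21d
ver:12 @ bit 8 → (0xa1d25f97>>8)&0xfff = 0x25f
cnt:8 @ bit 0 → (0xa1d25f97>>0)&0xff = 0x97  ←
cnt signed 8b, MSB=1: 151 - 256 = -105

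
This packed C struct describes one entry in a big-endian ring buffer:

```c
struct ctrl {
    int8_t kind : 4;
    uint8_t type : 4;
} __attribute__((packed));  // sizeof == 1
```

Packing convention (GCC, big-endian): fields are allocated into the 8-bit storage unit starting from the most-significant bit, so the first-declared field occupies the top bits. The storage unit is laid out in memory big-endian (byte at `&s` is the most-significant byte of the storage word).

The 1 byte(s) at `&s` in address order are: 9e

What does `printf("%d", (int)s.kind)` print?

-7

[0]=0x9e (big-endian) → word 0x9e
kind [4+:4] = (word>>4) & 0xf = 9  ←
type [0+:4] = (word>>0) & 0xf = 14
kind signed 4b, MSB=1: 9 - 16 = -7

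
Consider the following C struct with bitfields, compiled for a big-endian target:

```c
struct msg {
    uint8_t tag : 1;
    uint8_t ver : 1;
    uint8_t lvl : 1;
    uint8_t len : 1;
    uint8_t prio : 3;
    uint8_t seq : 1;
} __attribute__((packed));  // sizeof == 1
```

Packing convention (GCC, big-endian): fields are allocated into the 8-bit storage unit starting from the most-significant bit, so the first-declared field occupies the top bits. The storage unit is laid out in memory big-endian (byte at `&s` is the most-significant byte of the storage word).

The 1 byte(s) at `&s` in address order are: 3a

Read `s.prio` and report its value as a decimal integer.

5

[0]=0x3a (big-endian) → word 0x3a
tag:1 @ bit 7 → (0x3a>>7)&0x1 = 0x0
ver:1 @ bit 6 → (0x3a>>6)&0x1 = 0x0
lvl:1 @ bit 5 → (0x3a>>5)&0x1 = 0x1
len:1 @ bit 4 → (0x3a>>4)&0x1 = 0x1
prio:3 @ bit 1 → (0x3a>>1)&0x7 = 0x5  ←
seq:1 @ bit 0 → (0x3a>>0)&0x1 = 0x0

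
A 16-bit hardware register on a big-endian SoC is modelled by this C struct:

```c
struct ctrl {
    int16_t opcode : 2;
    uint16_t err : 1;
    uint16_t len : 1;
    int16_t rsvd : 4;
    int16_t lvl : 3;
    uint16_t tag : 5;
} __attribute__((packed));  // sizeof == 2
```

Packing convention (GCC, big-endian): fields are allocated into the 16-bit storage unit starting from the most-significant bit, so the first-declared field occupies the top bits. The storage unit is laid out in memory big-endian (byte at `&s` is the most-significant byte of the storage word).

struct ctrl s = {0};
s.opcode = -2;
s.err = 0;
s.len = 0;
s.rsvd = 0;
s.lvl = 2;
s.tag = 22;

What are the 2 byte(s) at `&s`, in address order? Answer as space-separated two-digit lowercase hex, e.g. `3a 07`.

80 56

opcode:2 = -2 → 0x2 << 14 → word 0x8000
err:1 = 0 → 0x0 << 13 → word 0x8000
len:1 = 0 → 0x0 << 12 → word 0x8000
rsvd:4 = 0 → 0x0 << 8 → word 0x8000
lvl:3 = 2 → 0x2 << 5 → word 0x8040
tag:5 = 22 → 0x16 << 0 → word 0x8056
word = 0x8056 → big-endian bytes:
  [0]=0x80  [1]=0x56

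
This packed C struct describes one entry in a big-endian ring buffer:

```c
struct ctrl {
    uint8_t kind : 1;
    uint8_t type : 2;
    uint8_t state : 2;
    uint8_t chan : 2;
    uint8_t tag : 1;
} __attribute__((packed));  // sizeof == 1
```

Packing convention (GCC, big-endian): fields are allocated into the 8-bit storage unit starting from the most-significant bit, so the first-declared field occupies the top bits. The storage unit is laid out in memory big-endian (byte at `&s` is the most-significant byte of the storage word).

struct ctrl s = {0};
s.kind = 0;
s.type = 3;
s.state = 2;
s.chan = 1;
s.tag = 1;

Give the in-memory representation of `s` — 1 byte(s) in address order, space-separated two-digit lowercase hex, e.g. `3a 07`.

73

kind:1 = 0 → 0x0 << 7 → word 0x00
type:2 = 3 → 0x3 << 5 → word 0x60
state:2 = 2 → 0x2 << 3 → word 0x70
chan:2 = 1 → 0x1 << 1 → word 0x72
tag:1 = 1 → 0x1 << 0 → word 0x73
word = 0x73 → big-endian bytes:
  [0]=0x73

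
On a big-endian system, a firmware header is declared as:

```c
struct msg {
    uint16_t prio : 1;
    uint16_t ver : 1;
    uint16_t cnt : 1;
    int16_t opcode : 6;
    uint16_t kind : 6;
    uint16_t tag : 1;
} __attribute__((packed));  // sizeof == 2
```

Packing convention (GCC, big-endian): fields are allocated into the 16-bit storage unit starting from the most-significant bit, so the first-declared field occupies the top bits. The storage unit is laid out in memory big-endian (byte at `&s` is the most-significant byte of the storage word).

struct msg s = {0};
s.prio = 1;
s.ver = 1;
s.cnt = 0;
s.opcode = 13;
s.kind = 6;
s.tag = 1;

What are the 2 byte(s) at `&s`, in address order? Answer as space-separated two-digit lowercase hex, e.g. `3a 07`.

[15+:1] prio=1 & 0x1 = 0x1; word=0x8000
[14+:1] ver=1 & 0x1 = 0x1; word=0xc000
[13+:1] cnt=0 & 0x1 = 0x0; word=0xc000
[7+:6] opcode=13 & 0x3f = 0xd; word=0xc680
[1+:6] kind=6 & 0x3f = 0x6; word=0xc68c
[0+:1] tag=1 & 0x1 = 0x1; word=0xc68d
word = 0xc68d → big-endian bytes:
  [0]=0xc6  [1]=0x8d

c6 8d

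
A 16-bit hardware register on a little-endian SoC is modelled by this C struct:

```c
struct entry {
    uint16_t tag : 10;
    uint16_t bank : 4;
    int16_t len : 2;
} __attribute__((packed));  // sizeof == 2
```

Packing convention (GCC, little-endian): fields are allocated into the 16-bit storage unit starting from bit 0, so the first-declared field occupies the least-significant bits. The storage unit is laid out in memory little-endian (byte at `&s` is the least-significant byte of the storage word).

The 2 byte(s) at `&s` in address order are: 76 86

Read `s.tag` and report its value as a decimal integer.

[0]=0x76 [1]=0x86 (little-endian) → word 0x8676
tag [0+:10] = (word>>0) & 0x3ff = 630  ←
bank [10+:4] = (word>>10) & 0xf = 1
len [14+:2] = (word>>14) & 0x3 = 2

630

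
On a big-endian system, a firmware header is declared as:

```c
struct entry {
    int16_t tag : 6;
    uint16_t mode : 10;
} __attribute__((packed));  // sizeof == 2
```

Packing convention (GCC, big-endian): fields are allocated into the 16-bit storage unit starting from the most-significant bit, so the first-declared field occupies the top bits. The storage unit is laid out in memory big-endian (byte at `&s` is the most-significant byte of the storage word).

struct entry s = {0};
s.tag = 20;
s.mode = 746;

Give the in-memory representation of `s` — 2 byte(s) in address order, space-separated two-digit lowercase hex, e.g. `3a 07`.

tag:6 = 20 → 0x14 << 10 → word 0x5000
mode:10 = 746 → 0x2ea << 0 → word 0x52ea
word = 0x52ea → big-endian bytes:
  [0]=0x52  [1]=0xea

52 ea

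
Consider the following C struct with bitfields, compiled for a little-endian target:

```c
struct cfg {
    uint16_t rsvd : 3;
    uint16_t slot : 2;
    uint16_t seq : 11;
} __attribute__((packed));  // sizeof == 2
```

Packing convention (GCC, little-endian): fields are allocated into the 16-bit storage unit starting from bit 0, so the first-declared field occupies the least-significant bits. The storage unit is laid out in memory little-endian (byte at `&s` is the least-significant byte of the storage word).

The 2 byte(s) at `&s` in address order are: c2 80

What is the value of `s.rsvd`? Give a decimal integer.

2

[0]=0xc2 [1]=0x80 (little-endian) → word 0x80c2
rsvd [0+:3] = (word>>0) & 0x7 = 2  ←
slot [3+:2] = (word>>3) & 0x3 = 0
seq [5+:11] = (word>>5) & 0x7ff = 1030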